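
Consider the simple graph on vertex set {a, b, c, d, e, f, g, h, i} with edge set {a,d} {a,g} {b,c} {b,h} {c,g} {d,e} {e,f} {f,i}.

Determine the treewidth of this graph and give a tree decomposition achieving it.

Treewidth 1.
One optimal decomposition is:
Bags: B1 = {f, i}  B2 = {e, f}  B3 = {d, e}  B4 = {a, d}  B5 = {a, g}  B6 = {c, g}  B7 = {b, c}  B8 = {b, h}
Tree: B1–B2, B2–B3, B3–B4, B4–B5, B5–B6, B6–B7, B7–B8

Each bag holds 2 vertices, so the decomposition has width 1, which upper-bounds the treewidth. Since G has at least one edge (e.g. i–f), it is not an edgeless graph, so tw(G) ≥ 1. Therefore the treewidth is 1.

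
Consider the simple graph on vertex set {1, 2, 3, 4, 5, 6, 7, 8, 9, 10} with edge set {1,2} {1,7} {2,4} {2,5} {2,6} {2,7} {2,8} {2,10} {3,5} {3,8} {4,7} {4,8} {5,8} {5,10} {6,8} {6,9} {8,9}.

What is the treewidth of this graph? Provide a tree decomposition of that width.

Treewidth 2.
One optimal decomposition is:
Bags: B1 = {3, 5, 8}  B2 = {2, 5, 8}  B3 = {2, 4, 8}  B4 = {2, 5, 10}  B5 = {2, 6, 8}  B6 = {2, 4, 7}  B7 = {6, 8, 9}  B8 = {1, 2, 7}
Tree: B1–B2, B2–B3, B2–B4, B3–B5, B3–B6, B5–B7, B6–B8

Every bag has size at most 3, so the width is 3 − 1 = 2 and tw(G) ≤ 2. Conversely, {6, 8, 9} is a clique of size 3, and the vertices of any clique must share a bag in every tree decomposition; so some bag has ≥ 3 vertices and tw(G) ≥ 2. Combining the bounds, tw(G) = 2.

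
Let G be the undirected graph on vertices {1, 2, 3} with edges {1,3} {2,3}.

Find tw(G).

1

A width-1 tree decomposition is:
Bags: B1 = {2, 3}  B2 = {1, 3}
Tree: B1–B2
The largest bag has 2 vertices, giving width 1; this decomposition certifies tw(G) ≤ 1. Any graph with an edge has treewidth ≥ 1, and G has the edge 2–3. The upper and lower bounds meet at 1, so that is the treewidth.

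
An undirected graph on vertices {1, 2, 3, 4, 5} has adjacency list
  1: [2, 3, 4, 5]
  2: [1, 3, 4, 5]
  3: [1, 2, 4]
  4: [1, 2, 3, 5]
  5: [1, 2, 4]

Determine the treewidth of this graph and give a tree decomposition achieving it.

Treewidth 3.
One such decomposition:
Bags: B1 = {1, 2, 4, 5}  B2 = {1, 2, 3, 4}
Tree: B1–B2

Each bag holds 4 vertices, so the decomposition has width 3, which upper-bounds the treewidth. On the other hand G contains the 4-clique {1, 2, 3, 4}. A clique must lie in a single bag of any decomposition, so no decomposition can have width below 3. Combining the bounds, tw(G) = 3.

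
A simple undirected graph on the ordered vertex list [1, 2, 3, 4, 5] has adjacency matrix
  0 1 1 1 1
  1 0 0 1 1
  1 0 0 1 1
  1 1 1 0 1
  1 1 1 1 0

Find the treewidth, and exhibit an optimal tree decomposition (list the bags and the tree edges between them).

The largest bag has 4 vertices, giving width 3; this decomposition certifies tw(G) ≤ 3. For the lower bound, the 4 vertices {1, 2, 4, 5} are pairwise adjacent, and any tree decomposition puts a clique entirely inside one bag — forcing width ≥ 3. Therefore the treewidth is 3.

Treewidth 3.
One such decomposition:
Bags: B1 = {1, 3, 4, 5}  B2 = {1, 2, 4, 5}
Tree: B1–B2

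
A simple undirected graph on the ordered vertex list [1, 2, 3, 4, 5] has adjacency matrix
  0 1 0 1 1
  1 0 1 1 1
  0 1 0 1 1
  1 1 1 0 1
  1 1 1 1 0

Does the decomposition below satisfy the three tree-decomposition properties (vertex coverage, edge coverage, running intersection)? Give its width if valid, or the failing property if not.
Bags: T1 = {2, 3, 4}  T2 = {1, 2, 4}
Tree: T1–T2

A tree decomposition must satisfy three properties: every vertex lies in some bag; for every edge, both endpoints lie together in some bag; and for every vertex, the bags containing it form a connected subtree. Here vertex 5 appears in no bag, so the decomposition is invalid.

No — vertex 5 appears in no bag.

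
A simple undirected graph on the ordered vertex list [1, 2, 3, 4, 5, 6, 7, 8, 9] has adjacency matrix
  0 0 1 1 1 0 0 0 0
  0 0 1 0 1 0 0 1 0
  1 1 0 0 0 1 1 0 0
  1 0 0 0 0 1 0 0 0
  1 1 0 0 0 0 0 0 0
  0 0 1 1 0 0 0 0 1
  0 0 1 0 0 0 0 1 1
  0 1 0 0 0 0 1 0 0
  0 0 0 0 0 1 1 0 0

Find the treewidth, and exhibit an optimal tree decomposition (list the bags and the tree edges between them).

The largest bag has 4 vertices, giving width 3; this decomposition certifies tw(G) ≤ 3. For the lower bound: the 4 vertex sets {7,8,9}, {2}, {3}, {1,4,5,6} are disjoint, each induces a connected subgraph, and every pair is joined by at least one edge of G. Contracting each set to a single vertex therefore yields K_{4} as a minor, and since treewidth is minor-monotone, tw(G) ≥ tw(K_{4}) = 3. The upper and lower bounds meet at 3, so that is the treewidth.

Treewidth 3.
Bags: B1 = {2, 7, 8, 9}  B2 = {2, 3, 7, 9}  B3 = {2, 3, 6, 9}  B4 = {2, 3, 5, 6}  B5 = {1, 3, 5, 6}  B6 = {1, 4, 5, 6}
Tree: B1–B2, B2–B3, B3–B4, B4–B5, B5–B6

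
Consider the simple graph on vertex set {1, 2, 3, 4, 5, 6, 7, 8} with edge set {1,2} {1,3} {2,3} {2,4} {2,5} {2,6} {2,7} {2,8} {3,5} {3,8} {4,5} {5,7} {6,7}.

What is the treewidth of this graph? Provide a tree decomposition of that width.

Each bag holds 3 vertices, so the decomposition has width 2, which upper-bounds the treewidth. Conversely, {2, 3, 8} is a clique of size 3, and the vertices of any clique must share a bag in every tree decomposition; so some bag has ≥ 3 vertices and tw(G) ≥ 2. Combining the bounds, tw(G) = 2.

Treewidth 2.
Bags: B1 = {2, 4, 5}  B2 = {2, 5, 7}  B3 = {2, 3, 5}  B4 = {2, 3, 8}  B5 = {1, 2, 3}  B6 = {2, 6, 7}
Tree: B1–B2, B2–B3, B3–B4, B4–B5, B2–B6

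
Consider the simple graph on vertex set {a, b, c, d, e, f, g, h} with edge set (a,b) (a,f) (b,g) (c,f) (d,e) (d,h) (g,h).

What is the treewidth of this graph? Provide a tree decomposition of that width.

The largest bag has 2 vertices, giving width 1; this decomposition certifies tw(G) ≤ 1. Any graph with an edge has treewidth ≥ 1, and G has the edge c–f. The upper and lower bounds meet at 1, so that is the treewidth.

Treewidth 1.
One optimal decomposition is:
Bags: B1 = {c, f}  B2 = {a, f}  B3 = {a, b}  B4 = {b, g}  B5 = {g, h}  B6 = {d, h}  B7 = {d, e}
Tree: B1–B2, B2–B3, B3–B4, B4–B5, B5–B6, B6–B7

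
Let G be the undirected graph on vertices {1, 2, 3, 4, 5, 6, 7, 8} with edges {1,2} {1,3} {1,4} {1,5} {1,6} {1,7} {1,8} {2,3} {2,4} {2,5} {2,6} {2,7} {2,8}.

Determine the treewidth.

A width-2 tree decomposition is:
Bags: B1 = {1, 2, 8}  B2 = {1, 2, 7}  B3 = {1, 2, 3}  B4 = {1, 2, 4}  B5 = {1, 2, 6}  B6 = {1, 2, 5}
Tree: B1–B2, B2–B3, B3–B4, B1–B5, B5–B6
Every bag has size at most 3, so the width is 3 − 1 = 2 and tw(G) ≤ 2. For the lower bound, the 3 vertices {1, 2, 3} are pairwise adjacent, and any tree decomposition puts a clique entirely inside one bag — forcing width ≥ 2. The upper and lower bounds meet at 2, so that is the treewidth.

2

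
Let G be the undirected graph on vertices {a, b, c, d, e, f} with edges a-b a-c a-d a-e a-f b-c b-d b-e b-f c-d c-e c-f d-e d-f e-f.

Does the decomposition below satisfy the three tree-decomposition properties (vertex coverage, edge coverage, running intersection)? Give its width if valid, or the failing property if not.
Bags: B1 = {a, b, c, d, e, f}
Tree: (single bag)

Checking the three conditions: (i) the bags cover all of {a, b, c, d, e, f}; (ii) for each edge, some bag contains both endpoints; (iii) the bags containing any fixed vertex form a subtree. All hold, so the decomposition is valid with width 6 − 1 = 5.

Yes; width 5.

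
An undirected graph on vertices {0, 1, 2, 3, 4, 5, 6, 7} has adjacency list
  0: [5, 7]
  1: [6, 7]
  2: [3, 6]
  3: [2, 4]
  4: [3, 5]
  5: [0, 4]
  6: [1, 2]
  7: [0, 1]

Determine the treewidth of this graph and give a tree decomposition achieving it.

Each bag holds 3 vertices, so the decomposition has width 2, which upper-bounds the treewidth. For the lower bound, G contains the cycle 7–1–6–2–3–4–5–0–7, so G is not a forest; only forests have treewidth ≤ 1, hence tw(G) ≥ 2. Combining the bounds, tw(G) = 2.

Treewidth 2.
Bags: B1 = {1, 6, 7}  B2 = {2, 6, 7}  B3 = {2, 3, 7}  B4 = {3, 4, 7}  B5 = {4, 5, 7}  B6 = {0, 5, 7}
Tree: B1–B2, B2–B3, B3–B4, B4–B5, B5–B6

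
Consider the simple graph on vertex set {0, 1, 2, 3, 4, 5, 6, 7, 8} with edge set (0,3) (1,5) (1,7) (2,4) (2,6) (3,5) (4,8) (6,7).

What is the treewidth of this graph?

1

A width-1 tree decomposition is:
Bags: B1 = {0, 3}  B2 = {3, 5}  B3 = {1, 5}  B4 = {1, 7}  B5 = {6, 7}  B6 = {2, 6}  B7 = {2, 4}  B8 = {4, 8}
Tree: B1–B2, B2–B3, B3–B4, B4–B5, B5–B6, B6–B7, B7–B8
Every bag has size at most 2, so the width is 2 − 1 = 1 and tw(G) ≤ 1. Any graph with an edge has treewidth ≥ 1, and G has the edge 0–3. Therefore the treewidth is 1.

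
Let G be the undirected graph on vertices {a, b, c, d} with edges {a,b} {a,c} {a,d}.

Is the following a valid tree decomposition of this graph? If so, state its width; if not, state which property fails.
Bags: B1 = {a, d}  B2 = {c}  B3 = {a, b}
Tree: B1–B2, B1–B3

A tree decomposition must satisfy three properties: every vertex lies in some bag; for every edge, both endpoints lie together in some bag; and for every vertex, the bags containing it form a connected subtree. Here edge (a,c) lies in no bag, so the decomposition is invalid.

No — edge (a,c) lies in no bag.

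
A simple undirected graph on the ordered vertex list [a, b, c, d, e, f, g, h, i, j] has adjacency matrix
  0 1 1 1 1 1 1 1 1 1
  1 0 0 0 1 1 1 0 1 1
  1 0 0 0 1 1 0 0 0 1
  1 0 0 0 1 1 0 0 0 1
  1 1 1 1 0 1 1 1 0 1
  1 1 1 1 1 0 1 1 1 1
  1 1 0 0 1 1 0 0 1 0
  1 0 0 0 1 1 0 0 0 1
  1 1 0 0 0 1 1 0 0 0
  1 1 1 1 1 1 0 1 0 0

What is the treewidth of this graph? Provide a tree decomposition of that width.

Treewidth 4.
One optimal decomposition is:
Bags: B1 = {a, e, f, h, j}  B2 = {a, b, e, f, j}  B3 = {a, d, e, f, j}  B4 = {a, b, e, f, g}  B5 = {a, b, f, g, i}  B6 = {a, c, e, f, j}
Tree: B1–B2, B1–B3, B2–B4, B4–B5, B1–B6

Each bag holds 5 vertices, so the decomposition has width 4, which upper-bounds the treewidth. Conversely, {a, b, e, f, g} is a clique of size 5, and the vertices of any clique must share a bag in every tree decomposition; so some bag has ≥ 5 vertices and tw(G) ≥ 4. The upper and lower bounds meet at 4, so that is the treewidth.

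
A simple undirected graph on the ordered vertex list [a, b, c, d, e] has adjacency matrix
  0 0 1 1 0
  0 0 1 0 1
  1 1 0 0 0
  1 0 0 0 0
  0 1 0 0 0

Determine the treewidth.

A width-1 tree decomposition is:
Bags: B1 = {b, c}  B2 = {a, c}  B3 = {a, d}  B4 = {b, e}
Tree: B1–B2, B2–B3, B1–B4
Each bag holds 2 vertices, so the decomposition has width 1, which upper-bounds the treewidth. G has an edge, so its treewidth is at least 1. Hence tw(G) = 1 exactly.

1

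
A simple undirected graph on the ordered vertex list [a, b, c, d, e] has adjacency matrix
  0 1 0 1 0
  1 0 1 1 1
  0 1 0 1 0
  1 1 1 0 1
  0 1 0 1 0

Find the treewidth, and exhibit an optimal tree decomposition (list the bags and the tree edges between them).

Treewidth 2.
Bags: B1 = {a, b, d}  B2 = {b, c, d}  B3 = {b, d, e}
Tree: B1–B2, B1–B3

Each bag holds 3 vertices, so the decomposition has width 2, which upper-bounds the treewidth. Conversely, {b, d, e} is a clique of size 3, and the vertices of any clique must share a bag in every tree decomposition; so some bag has ≥ 3 vertices and tw(G) ≥ 2. The upper and lower bounds meet at 2, so that is the treewidth.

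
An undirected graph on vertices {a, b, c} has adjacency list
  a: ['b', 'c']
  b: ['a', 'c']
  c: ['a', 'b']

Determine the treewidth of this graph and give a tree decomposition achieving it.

Treewidth 2.
Bags: B1 = {a, b, c}
Tree: (single bag)

A single bag containing all 3 vertices is trivially a valid decomposition of width 2. Conversely, {a, b, c} is a clique of size 3, and the vertices of any clique must share a bag in every tree decomposition; so some bag has ≥ 3 vertices and tw(G) ≥ 2. Combining the bounds, tw(G) = 2.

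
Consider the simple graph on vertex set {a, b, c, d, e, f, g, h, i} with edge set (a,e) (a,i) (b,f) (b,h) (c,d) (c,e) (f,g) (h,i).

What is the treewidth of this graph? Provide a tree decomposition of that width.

The largest bag has 2 vertices, giving width 1; this decomposition certifies tw(G) ≤ 1. Any graph with an edge has treewidth ≥ 1, and G has the edge g–f. Therefore the treewidth is 1.

Treewidth 1.
One such decomposition:
Bags: B1 = {f, g}  B2 = {b, f}  B3 = {b, h}  B4 = {h, i}  B5 = {a, i}  B6 = {a, e}  B7 = {c, e}  B8 = {c, d}
Tree: B1–B2, B2–B3, B3–B4, B4–B5, B5–B6, B6–B7, B7–B8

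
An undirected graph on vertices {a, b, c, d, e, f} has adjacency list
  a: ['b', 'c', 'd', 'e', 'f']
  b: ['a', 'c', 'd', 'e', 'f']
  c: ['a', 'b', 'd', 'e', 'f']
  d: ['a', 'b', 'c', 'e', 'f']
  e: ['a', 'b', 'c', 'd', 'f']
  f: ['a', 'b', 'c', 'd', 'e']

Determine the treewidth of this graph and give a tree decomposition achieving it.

Treewidth 5.
One optimal decomposition is:
Bags: B1 = {a, b, c, d, e, f}
Tree: (single bag)

With just one bag of size 6, the width is 6 − 1 = 5, so tw(G) ≤ 5. On the other hand G contains the 6-clique {a, b, c, d, e, f}. A clique must lie in a single bag of any decomposition, so no decomposition can have width below 5. Combining the bounds, tw(G) = 5.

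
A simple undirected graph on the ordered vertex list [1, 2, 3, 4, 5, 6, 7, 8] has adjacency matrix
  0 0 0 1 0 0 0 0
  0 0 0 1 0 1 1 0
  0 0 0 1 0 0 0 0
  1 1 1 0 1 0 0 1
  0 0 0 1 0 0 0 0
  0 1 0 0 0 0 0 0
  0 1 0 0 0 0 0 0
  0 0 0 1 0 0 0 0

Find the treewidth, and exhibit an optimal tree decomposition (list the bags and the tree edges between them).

Each bag holds 2 vertices, so the decomposition has width 1, which upper-bounds the treewidth. Any graph with an edge has treewidth ≥ 1, and G has the edge 6–2. The upper and lower bounds meet at 1, so that is the treewidth.

Treewidth 1.
One such decomposition:
Bags: B1 = {2, 6}  B2 = {2, 4}  B3 = {4, 5}  B4 = {4, 8}  B5 = {3, 4}  B6 = {2, 7}  B7 = {1, 4}
Tree: B1–B2, B2–B3, B2–B4, B2–B5, B2–B6, B3–B7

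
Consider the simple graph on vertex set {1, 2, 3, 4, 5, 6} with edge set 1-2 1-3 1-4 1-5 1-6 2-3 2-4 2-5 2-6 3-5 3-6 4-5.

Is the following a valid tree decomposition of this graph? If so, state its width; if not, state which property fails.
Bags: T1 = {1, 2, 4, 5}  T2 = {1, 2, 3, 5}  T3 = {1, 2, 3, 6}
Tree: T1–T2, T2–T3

Yes; width 3.

Checking the three conditions: (i) the bags cover all of {1, 2, 3, 4, 5, 6}; (ii) for each edge, some bag contains both endpoints; (iii) the bags containing any fixed vertex form a subtree. All hold, so the decomposition is valid with width 4 − 1 = 3.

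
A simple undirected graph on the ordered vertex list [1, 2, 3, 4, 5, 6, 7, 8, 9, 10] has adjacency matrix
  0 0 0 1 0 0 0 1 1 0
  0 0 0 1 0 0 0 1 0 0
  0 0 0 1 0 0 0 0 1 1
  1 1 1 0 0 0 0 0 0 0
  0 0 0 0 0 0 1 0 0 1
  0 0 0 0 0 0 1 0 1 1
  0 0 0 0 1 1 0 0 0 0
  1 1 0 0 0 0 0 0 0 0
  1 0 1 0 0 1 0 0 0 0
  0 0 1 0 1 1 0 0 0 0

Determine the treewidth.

2

A width-2 tree decomposition is:
Bags: B1 = {5, 7, 10}  B2 = {6, 7, 10}  B3 = {3, 6, 10}  B4 = {3, 6, 9}  B5 = {3, 4, 9}  B6 = {1, 4, 9}  B7 = {1, 2, 4}  B8 = {1, 2, 8}
Tree: B1–B2, B2–B3, B3–B4, B4–B5, B5–B6, B6–B7, B7–B8
Every bag has size at most 3, so the width is 3 − 1 = 2 and tw(G) ≤ 2. The edges 5–7–6–10–5 form a cycle, so G is not a tree and its treewidth is at least 2. Therefore the treewidth is 2.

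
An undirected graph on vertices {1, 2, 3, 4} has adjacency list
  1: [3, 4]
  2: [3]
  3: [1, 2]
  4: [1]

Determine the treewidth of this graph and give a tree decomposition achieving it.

The largest bag has 2 vertices, giving width 1; this decomposition certifies tw(G) ≤ 1. Since G has at least one edge (e.g. 4–1), it is not an edgeless graph, so tw(G) ≥ 1. Combining the bounds, tw(G) = 1.

Treewidth 1.
One optimal decomposition is:
Bags: B1 = {1, 4}  B2 = {1, 3}  B3 = {2, 3}
Tree: B1–B2, B2–B3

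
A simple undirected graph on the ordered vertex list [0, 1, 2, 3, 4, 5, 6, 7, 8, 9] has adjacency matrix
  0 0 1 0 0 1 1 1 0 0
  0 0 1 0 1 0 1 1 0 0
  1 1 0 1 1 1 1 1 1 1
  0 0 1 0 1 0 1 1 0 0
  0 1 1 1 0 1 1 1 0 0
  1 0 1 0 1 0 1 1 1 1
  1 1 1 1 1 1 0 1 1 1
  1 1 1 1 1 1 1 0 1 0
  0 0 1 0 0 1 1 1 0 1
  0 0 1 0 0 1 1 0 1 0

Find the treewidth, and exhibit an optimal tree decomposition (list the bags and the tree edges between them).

Treewidth 4.
One such decomposition:
Bags: B1 = {0, 2, 5, 6, 7}  B2 = {2, 5, 6, 7, 8}  B3 = {2, 4, 5, 6, 7}  B4 = {2, 3, 4, 6, 7}  B5 = {2, 5, 6, 8, 9}  B6 = {1, 2, 4, 6, 7}
Tree: B1–B2, B1–B3, B3–B4, B2–B5, B3–B6

The largest bag has 5 vertices, giving width 4; this decomposition certifies tw(G) ≤ 4. For the lower bound, the 5 vertices {2, 5, 6, 8, 9} are pairwise adjacent, and any tree decomposition puts a clique entirely inside one bag — forcing width ≥ 4. The upper and lower bounds meet at 4, so that is the treewidth.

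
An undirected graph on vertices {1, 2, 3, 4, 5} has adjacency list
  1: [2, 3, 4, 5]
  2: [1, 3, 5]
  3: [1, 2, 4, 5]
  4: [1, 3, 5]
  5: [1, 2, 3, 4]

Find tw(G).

A width-3 tree decomposition is:
Bags: B1 = {1, 3, 4, 5}  B2 = {1, 2, 3, 5}
Tree: B1–B2
Each bag holds 4 vertices, so the decomposition has width 3, which upper-bounds the treewidth. On the other hand G contains the 4-clique {1, 2, 3, 5}. A clique must lie in a single bag of any decomposition, so no decomposition can have width below 3. The upper and lower bounds meet at 3, so that is the treewidth.

3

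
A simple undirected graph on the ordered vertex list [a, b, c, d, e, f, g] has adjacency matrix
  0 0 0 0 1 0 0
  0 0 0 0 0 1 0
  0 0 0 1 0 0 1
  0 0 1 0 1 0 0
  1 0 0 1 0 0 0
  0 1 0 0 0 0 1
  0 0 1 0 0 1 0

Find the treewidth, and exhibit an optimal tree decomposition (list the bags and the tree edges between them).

Every bag has size at most 2, so the width is 2 − 1 = 1 and tw(G) ≤ 1. Any graph with an edge has treewidth ≥ 1, and G has the edge a–e. Hence tw(G) = 1 exactly.

Treewidth 1.
Bags: B1 = {a, e}  B2 = {d, e}  B3 = {c, d}  B4 = {c, g}  B5 = {f, g}  B6 = {b, f}
Tree: B1–B2, B2–B3, B3–B4, B4–B5, B5–B6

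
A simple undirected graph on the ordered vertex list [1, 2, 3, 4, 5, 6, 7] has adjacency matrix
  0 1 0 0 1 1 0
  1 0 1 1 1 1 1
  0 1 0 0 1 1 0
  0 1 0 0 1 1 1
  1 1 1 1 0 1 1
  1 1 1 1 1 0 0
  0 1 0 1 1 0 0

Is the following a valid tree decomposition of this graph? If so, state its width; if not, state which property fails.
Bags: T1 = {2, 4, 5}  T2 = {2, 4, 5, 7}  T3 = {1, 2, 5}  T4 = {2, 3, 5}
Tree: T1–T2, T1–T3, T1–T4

No — vertex 6 appears in no bag.

A tree decomposition must satisfy three properties: every vertex lies in some bag; for every edge, both endpoints lie together in some bag; and for every vertex, the bags containing it form a connected subtree. Here vertex 6 appears in no bag, so the decomposition is invalid.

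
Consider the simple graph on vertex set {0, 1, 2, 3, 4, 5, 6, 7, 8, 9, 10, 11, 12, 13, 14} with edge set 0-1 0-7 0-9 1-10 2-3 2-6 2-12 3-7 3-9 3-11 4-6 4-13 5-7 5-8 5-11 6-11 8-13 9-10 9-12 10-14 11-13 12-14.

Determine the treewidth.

3

A width-3 tree decomposition is:
Bags: B1 = {1, 10, 12, 14}  B2 = {1, 9, 10, 12}  B3 = {0, 1, 9, 12}  B4 = {0, 2, 9, 12}  B5 = {0, 2, 3, 9}  B6 = {0, 2, 3, 7}  B7 = {2, 3, 6, 7}  B8 = {3, 6, 7, 11}  B9 = {5, 6, 7, 11}  B10 = {4, 5, 6, 11}  B11 = {4, 5, 11, 13}  B12 = {4, 5, 8, 13}
Tree: B1–B2, B2–B3, B3–B4, B4–B5, B5–B6, B6–B7, B7–B8, B8–B9, B9–B10, B10–B11, B11–B12
Each bag holds 4 vertices, so the decomposition has width 3, which upper-bounds the treewidth. For the lower bound: the 4 vertex sets {1,10,14}, {12}, {9}, {0,2,3,7} are disjoint, each induces a connected subgraph, and every pair is joined by at least one edge of G. Contracting each set to a single vertex therefore yields K_{4} as a minor, and since treewidth is minor-monotone, tw(G) ≥ tw(K_{4}) = 3. Therefore the treewidth is 3.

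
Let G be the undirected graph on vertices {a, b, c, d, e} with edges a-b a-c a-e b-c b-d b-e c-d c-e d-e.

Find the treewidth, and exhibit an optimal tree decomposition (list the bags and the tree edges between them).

Treewidth 3.
One such decomposition:
Bags: B1 = {b, c, d, e}  B2 = {a, b, c, e}
Tree: B1–B2

Every bag has size at most 4, so the width is 4 − 1 = 3 and tw(G) ≤ 3. Conversely, {b, c, d, e} is a clique of size 4, and the vertices of any clique must share a bag in every tree decomposition; so some bag has ≥ 4 vertices and tw(G) ≥ 3. Hence tw(G) = 3 exactly.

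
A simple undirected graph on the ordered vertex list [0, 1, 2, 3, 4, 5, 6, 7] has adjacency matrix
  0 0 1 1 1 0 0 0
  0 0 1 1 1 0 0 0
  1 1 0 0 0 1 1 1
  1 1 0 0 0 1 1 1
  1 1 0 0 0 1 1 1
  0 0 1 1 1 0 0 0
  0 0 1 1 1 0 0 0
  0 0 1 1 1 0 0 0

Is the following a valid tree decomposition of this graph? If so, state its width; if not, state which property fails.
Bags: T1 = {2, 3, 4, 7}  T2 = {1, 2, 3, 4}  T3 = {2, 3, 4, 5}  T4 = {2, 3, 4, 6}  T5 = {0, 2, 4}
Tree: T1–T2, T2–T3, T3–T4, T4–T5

No — edge (3,0) lies in no bag.

A tree decomposition must satisfy three properties: every vertex lies in some bag; for every edge, both endpoints lie together in some bag; and for every vertex, the bags containing it form a connected subtree. Here edge (3,0) lies in no bag, so the decomposition is invalid.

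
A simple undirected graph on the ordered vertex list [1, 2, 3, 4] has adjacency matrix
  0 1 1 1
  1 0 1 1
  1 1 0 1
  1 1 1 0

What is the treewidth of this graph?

3

A width-3 tree decomposition is:
Bags: B1 = {1, 2, 3, 4}
Tree: (single bag)
With just one bag of size 4, the width is 4 − 1 = 3, so tw(G) ≤ 3. On the other hand G contains the 4-clique {1, 2, 3, 4}. A clique must lie in a single bag of any decomposition, so no decomposition can have width below 3. Therefore the treewidth is 3.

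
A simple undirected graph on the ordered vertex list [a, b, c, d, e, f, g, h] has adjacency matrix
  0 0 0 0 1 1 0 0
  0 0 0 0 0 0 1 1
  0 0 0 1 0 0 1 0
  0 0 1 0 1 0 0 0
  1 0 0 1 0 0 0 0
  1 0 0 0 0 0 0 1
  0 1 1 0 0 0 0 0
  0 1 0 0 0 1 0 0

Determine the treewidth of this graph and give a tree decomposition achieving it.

Every bag has size at most 3, so the width is 3 − 1 = 2 and tw(G) ≤ 2. Since d–e–a–f–h–b–g–c–d is a cycle in G, G is not acyclic. Forests are exactly the graphs of treewidth ≤ 1, so tw(G) ≥ 2. The upper and lower bounds meet at 2, so that is the treewidth.

Treewidth 2.
One such decomposition:
Bags: B1 = {a, d, e}  B2 = {a, d, f}  B3 = {d, f, h}  B4 = {b, d, h}  B5 = {b, d, g}  B6 = {c, d, g}
Tree: B1–B2, B2–B3, B3–B4, B4–B5, B5–B6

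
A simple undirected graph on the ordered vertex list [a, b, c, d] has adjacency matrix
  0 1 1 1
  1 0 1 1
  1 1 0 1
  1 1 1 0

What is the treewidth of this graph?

A width-3 tree decomposition is:
Bags: B1 = {a, b, c, d}
Tree: (single bag)
A single bag containing all 4 vertices is trivially a valid decomposition of width 3. On the other hand G contains the 4-clique {a, b, c, d}. A clique must lie in a single bag of any decomposition, so no decomposition can have width below 3. Therefore the treewidth is 3.

3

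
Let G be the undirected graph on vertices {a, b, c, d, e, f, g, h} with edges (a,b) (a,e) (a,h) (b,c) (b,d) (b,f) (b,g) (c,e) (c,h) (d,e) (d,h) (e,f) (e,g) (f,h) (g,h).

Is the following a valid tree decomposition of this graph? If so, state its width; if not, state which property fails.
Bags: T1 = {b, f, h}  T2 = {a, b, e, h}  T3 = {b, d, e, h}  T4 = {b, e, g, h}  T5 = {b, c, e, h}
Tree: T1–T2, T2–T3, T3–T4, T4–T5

No — edge (e,f) lies in no bag.

A tree decomposition must satisfy three properties: every vertex lies in some bag; for every edge, both endpoints lie together in some bag; and for every vertex, the bags containing it form a connected subtree. Here edge (e,f) lies in no bag, so the decomposition is invalid.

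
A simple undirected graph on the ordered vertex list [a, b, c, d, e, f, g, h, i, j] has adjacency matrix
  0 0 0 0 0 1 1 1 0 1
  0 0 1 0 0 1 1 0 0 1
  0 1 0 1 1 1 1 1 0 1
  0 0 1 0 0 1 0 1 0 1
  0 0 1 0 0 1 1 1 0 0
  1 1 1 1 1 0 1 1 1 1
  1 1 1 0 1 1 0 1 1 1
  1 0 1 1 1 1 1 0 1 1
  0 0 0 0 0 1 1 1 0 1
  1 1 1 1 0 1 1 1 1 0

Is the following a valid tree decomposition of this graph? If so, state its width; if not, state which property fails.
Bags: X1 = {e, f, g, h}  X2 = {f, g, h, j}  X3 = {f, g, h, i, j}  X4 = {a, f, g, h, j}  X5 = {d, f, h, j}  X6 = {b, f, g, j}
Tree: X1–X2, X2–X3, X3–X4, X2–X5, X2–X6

A tree decomposition must satisfy three properties: every vertex lies in some bag; for every edge, both endpoints lie together in some bag; and for every vertex, the bags containing it form a connected subtree. Here vertex c appears in no bag, so the decomposition is invalid.

No — vertex c appears in no bag.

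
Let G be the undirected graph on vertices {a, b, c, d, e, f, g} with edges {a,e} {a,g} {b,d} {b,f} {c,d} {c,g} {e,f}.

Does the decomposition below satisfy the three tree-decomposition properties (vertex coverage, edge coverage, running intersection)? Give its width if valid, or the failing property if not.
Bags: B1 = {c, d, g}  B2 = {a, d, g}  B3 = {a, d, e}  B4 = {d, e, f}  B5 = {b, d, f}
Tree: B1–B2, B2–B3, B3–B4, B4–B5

Yes; width 2.

Vertex coverage: the bags together contain {a, b, c, d, e, f, g}, the full vertex set. Edge coverage: each edge of G has both endpoints in at least one bag. Running intersection: for every vertex, the bags containing it form a connected subtree. All three properties hold, so this is a valid tree decomposition of width max|bag| − 1 = 2, and hence tw(G) ≤ 2.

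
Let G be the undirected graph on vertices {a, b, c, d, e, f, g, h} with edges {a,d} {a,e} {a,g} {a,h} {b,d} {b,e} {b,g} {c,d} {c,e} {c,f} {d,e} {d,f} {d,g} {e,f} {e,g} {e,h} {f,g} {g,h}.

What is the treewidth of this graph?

3

A width-3 tree decomposition is:
Bags: B1 = {d, e, f, g}  B2 = {a, d, e, g}  B3 = {b, d, e, g}  B4 = {c, d, e, f}  B5 = {a, e, g, h}
Tree: B1–B2, B2–B3, B1–B4, B2–B5
Every bag has size at most 4, so the width is 4 − 1 = 3 and tw(G) ≤ 3. For the lower bound, the 4 vertices {d, e, f, g} are pairwise adjacent, and any tree decomposition puts a clique entirely inside one bag — forcing width ≥ 3. The upper and lower bounds meet at 3, so that is the treewidth.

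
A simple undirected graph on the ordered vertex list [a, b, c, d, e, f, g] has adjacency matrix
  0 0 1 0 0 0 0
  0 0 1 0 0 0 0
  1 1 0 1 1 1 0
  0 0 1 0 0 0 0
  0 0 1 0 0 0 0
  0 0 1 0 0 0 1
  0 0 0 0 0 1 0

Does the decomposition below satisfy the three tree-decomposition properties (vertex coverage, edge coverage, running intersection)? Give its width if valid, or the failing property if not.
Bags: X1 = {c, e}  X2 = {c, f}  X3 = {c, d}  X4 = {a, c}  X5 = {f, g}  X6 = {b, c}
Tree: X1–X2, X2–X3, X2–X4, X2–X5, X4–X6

Checking the three conditions: (i) the bags cover all of {a, b, c, d, e, f, g}; (ii) for each edge, some bag contains both endpoints; (iii) the bags containing any fixed vertex form a subtree. All hold, so the decomposition is valid with width 2 − 1 = 1.

Yes; width 1.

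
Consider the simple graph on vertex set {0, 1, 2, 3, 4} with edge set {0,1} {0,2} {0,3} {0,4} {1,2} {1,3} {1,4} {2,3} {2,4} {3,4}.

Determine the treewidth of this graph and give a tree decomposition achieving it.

With just one bag of size 5, the width is 5 − 1 = 4, so tw(G) ≤ 4. Conversely, {0, 1, 2, 3, 4} is a clique of size 5, and the vertices of any clique must share a bag in every tree decomposition; so some bag has ≥ 5 vertices and tw(G) ≥ 4. Combining the bounds, tw(G) = 4.

Treewidth 4.
One such decomposition:
Bags: B1 = {0, 1, 2, 3, 4}
Tree: (single bag)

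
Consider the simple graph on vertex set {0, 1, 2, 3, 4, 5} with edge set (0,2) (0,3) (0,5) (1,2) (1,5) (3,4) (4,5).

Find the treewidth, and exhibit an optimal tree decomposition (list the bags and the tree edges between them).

Treewidth 2.
Bags: B1 = {0, 1, 2}  B2 = {0, 1, 5}  B3 = {0, 3, 5}  B4 = {3, 4, 5}
Tree: B1–B2, B2–B3, B3–B4

Every bag has size at most 3, so the width is 3 − 1 = 2 and tw(G) ≤ 2. For the lower bound, G contains the cycle 2–1–5–0–2, so G is not a forest; only forests have treewidth ≤ 1, hence tw(G) ≥ 2. Combining the bounds, tw(G) = 2.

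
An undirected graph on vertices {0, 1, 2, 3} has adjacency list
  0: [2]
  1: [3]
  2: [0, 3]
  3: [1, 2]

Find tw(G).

A width-1 tree decomposition is:
Bags: B1 = {1, 3}  B2 = {2, 3}  B3 = {0, 2}
Tree: B1–B2, B2–B3
Every bag has size at most 2, so the width is 2 − 1 = 1 and tw(G) ≤ 1. G has an edge, so its treewidth is at least 1. Combining the bounds, tw(G) = 1.

1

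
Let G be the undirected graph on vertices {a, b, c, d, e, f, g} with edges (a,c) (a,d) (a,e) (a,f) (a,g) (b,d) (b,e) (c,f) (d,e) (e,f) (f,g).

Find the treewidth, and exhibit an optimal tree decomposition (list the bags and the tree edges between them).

Treewidth 2.
One such decomposition:
Bags: B1 = {a, c, f}  B2 = {a, e, f}  B3 = {a, f, g}  B4 = {a, d, e}  B5 = {b, d, e}
Tree: B1–B2, B1–B3, B2–B4, B4–B5

Every bag has size at most 3, so the width is 3 − 1 = 2 and tw(G) ≤ 2. For the lower bound, the 3 vertices {a, d, e} are pairwise adjacent, and any tree decomposition puts a clique entirely inside one bag — forcing width ≥ 2. Combining the bounds, tw(G) = 2.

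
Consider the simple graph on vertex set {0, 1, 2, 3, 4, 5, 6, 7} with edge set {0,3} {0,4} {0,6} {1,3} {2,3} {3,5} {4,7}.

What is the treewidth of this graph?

A width-1 tree decomposition is:
Bags: B1 = {0, 3}  B2 = {1, 3}  B3 = {3, 5}  B4 = {0, 6}  B5 = {0, 4}  B6 = {4, 7}  B7 = {2, 3}
Tree: B1–B2, B1–B3, B1–B4, B4–B5, B5–B6, B1–B7
Every bag has size at most 2, so the width is 2 − 1 = 1 and tw(G) ≤ 1. G has an edge, so its treewidth is at least 1. Therefore the treewidth is 1.

1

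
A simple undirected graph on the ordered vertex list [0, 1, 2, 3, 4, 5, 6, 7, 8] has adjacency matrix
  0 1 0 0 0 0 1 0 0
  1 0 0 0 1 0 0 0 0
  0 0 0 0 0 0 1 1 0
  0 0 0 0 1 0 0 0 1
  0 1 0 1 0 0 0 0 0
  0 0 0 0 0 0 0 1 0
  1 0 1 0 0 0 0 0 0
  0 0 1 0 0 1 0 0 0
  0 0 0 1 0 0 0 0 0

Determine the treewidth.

A width-1 tree decomposition is:
Bags: B1 = {5, 7}  B2 = {2, 7}  B3 = {2, 6}  B4 = {0, 6}  B5 = {0, 1}  B6 = {1, 4}  B7 = {3, 4}  B8 = {3, 8}
Tree: B1–B2, B2–B3, B3–B4, B4–B5, B5–B6, B6–B7, B7–B8
Each bag holds 2 vertices, so the decomposition has width 1, which upper-bounds the treewidth. Since G has at least one edge (e.g. 5–7), it is not an edgeless graph, so tw(G) ≥ 1. The upper and lower bounds meet at 1, so that is the treewidth.

1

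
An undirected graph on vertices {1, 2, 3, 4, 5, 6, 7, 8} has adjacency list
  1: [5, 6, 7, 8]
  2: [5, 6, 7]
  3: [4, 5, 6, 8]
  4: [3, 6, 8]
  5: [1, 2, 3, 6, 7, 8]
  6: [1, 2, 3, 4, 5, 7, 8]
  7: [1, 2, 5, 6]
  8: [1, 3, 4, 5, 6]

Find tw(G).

A width-3 tree decomposition is:
Bags: B1 = {3, 5, 6, 8}  B2 = {1, 5, 6, 8}  B3 = {1, 5, 6, 7}  B4 = {2, 5, 6, 7}  B5 = {3, 4, 6, 8}
Tree: B1–B2, B2–B3, B3–B4, B1–B5
Every bag has size at most 4, so the width is 4 − 1 = 3 and tw(G) ≤ 3. On the other hand G contains the 4-clique {3, 4, 6, 8}. A clique must lie in a single bag of any decomposition, so no decomposition can have width below 3. The upper and lower bounds meet at 3, so that is the treewidth.

3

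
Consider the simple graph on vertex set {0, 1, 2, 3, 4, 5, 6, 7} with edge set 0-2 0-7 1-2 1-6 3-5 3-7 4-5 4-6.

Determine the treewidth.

2

A width-2 tree decomposition is:
Bags: B1 = {3, 4, 5}  B2 = {3, 4, 6}  B3 = {1, 3, 6}  B4 = {1, 2, 3}  B5 = {0, 2, 3}  B6 = {0, 3, 7}
Tree: B1–B2, B2–B3, B3–B4, B4–B5, B5–B6
Every bag has size at most 3, so the width is 3 − 1 = 2 and tw(G) ≤ 2. Since 3–5–4–6–1–2–0–7–3 is a cycle in G, G is not acyclic. Forests are exactly the graphs of treewidth ≤ 1, so tw(G) ≥ 2. Hence tw(G) = 2 exactly.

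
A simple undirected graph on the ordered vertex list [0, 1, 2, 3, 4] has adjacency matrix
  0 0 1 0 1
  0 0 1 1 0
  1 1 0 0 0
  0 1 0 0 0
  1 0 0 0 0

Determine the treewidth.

A width-1 tree decomposition is:
Bags: B1 = {1, 3}  B2 = {1, 2}  B3 = {0, 2}  B4 = {0, 4}
Tree: B1–B2, B2–B3, B3–B4
The largest bag has 2 vertices, giving width 1; this decomposition certifies tw(G) ≤ 1. Since G has at least one edge (e.g. 3–1), it is not an edgeless graph, so tw(G) ≥ 1. Therefore the treewidth is 1.

1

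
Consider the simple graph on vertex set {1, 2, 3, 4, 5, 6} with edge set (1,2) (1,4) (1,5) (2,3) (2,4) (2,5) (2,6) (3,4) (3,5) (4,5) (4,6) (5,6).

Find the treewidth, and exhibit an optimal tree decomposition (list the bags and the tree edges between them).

Treewidth 3.
Bags: B1 = {1, 2, 4, 5}  B2 = {2, 4, 5, 6}  B3 = {2, 3, 4, 5}
Tree: B1–B2, B2–B3

Every bag has size at most 4, so the width is 4 − 1 = 3 and tw(G) ≤ 3. Conversely, {1, 2, 4, 5} is a clique of size 4, and the vertices of any clique must share a bag in every tree decomposition; so some bag has ≥ 4 vertices and tw(G) ≥ 3. The upper and lower bounds meet at 3, so that is the treewidth.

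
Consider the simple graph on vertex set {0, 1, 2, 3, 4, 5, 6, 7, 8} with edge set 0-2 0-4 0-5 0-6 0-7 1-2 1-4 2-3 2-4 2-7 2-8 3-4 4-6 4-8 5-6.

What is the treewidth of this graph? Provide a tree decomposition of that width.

Treewidth 2.
One optimal decomposition is:
Bags: B1 = {0, 2, 4}  B2 = {0, 4, 6}  B3 = {2, 4, 8}  B4 = {0, 2, 7}  B5 = {0, 5, 6}  B6 = {2, 3, 4}  B7 = {1, 2, 4}
Tree: B1–B2, B1–B3, B1–B4, B2–B5, B3–B6, B1–B7

Each bag holds 3 vertices, so the decomposition has width 2, which upper-bounds the treewidth. Conversely, {0, 2, 4} is a clique of size 3, and the vertices of any clique must share a bag in every tree decomposition; so some bag has ≥ 3 vertices and tw(G) ≥ 2. Therefore the treewidth is 2.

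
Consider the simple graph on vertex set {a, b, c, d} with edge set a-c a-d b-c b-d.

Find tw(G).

A width-2 tree decomposition is:
Bags: B1 = {b, c, d}  B2 = {a, c, d}
Tree: B1–B2
Each bag holds 3 vertices, so the decomposition has width 2, which upper-bounds the treewidth. For the lower bound, G contains the cycle c–b–d–a–c, so G is not a forest; only forests have treewidth ≤ 1, hence tw(G) ≥ 2. The upper and lower bounds meet at 2, so that is the treewidth.

2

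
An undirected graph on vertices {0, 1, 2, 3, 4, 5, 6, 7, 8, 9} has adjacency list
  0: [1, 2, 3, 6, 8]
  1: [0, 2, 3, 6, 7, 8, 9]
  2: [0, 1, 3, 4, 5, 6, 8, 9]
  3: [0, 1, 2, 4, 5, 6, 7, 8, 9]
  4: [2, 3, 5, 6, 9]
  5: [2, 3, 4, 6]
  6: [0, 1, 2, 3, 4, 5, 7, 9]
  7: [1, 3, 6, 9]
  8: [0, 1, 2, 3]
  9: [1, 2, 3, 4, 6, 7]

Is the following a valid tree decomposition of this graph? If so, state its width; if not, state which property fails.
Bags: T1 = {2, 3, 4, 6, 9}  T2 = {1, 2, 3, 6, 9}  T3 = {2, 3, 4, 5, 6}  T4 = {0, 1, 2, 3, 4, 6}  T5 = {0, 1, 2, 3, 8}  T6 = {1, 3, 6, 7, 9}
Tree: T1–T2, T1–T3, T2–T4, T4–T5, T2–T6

A tree decomposition must satisfy three properties: every vertex lies in some bag; for every edge, both endpoints lie together in some bag; and for every vertex, the bags containing it form a connected subtree. Here bags containing vertex 4 are not connected in the tree, so the decomposition is invalid.

No — bags containing vertex 4 are not connected in the tree.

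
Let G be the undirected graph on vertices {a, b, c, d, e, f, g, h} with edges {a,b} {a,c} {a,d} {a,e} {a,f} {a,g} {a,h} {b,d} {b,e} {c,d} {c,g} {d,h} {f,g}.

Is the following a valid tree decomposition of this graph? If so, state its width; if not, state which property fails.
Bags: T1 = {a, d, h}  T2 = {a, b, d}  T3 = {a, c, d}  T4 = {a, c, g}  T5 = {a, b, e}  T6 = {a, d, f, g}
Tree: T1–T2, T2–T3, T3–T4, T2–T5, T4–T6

A tree decomposition must satisfy three properties: every vertex lies in some bag; for every edge, both endpoints lie together in some bag; and for every vertex, the bags containing it form a connected subtree. Here bags containing vertex d are not connected in the tree, so the decomposition is invalid.

No — bags containing vertex d are not connected in the tree.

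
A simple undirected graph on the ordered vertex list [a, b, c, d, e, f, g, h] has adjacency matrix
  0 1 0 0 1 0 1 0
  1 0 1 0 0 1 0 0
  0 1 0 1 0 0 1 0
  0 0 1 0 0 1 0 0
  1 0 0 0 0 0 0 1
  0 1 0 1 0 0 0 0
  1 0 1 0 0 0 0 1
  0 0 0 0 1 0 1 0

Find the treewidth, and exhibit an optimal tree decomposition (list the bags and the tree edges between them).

Every bag has size at most 3, so the width is 3 − 1 = 2 and tw(G) ≤ 2. Since e–h–g–a–e is a cycle in G, G is not acyclic. Forests are exactly the graphs of treewidth ≤ 1, so tw(G) ≥ 2. Combining the bounds, tw(G) = 2.

Treewidth 2.
One such decomposition:
Bags: B1 = {a, e, h}  B2 = {a, g, h}  B3 = {a, b, g}  B4 = {b, c, g}  B5 = {b, c, f}  B6 = {c, d, f}
Tree: B1–B2, B2–B3, B3–B4, B4–B5, B5–B6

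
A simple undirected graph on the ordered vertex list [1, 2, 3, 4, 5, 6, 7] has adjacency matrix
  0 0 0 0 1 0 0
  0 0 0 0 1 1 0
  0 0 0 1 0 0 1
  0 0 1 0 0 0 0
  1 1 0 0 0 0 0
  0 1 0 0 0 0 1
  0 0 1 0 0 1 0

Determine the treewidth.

A width-1 tree decomposition is:
Bags: B1 = {3, 4}  B2 = {3, 7}  B3 = {6, 7}  B4 = {2, 6}  B5 = {2, 5}  B6 = {1, 5}
Tree: B1–B2, B2–B3, B3–B4, B4–B5, B5–B6
Every bag has size at most 2, so the width is 2 − 1 = 1 and tw(G) ≤ 1. Any graph with an edge has treewidth ≥ 1, and G has the edge 4–3. Hence tw(G) = 1 exactly.

1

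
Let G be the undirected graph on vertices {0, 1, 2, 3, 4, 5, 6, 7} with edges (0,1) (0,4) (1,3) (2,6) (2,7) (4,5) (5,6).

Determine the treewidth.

A width-1 tree decomposition is:
Bags: B1 = {1, 3}  B2 = {0, 1}  B3 = {0, 4}  B4 = {4, 5}  B5 = {5, 6}  B6 = {2, 6}  B7 = {2, 7}
Tree: B1–B2, B2–B3, B3–B4, B4–B5, B5–B6, B6–B7
The largest bag has 2 vertices, giving width 1; this decomposition certifies tw(G) ≤ 1. G has an edge, so its treewidth is at least 1. Hence tw(G) = 1 exactly.

1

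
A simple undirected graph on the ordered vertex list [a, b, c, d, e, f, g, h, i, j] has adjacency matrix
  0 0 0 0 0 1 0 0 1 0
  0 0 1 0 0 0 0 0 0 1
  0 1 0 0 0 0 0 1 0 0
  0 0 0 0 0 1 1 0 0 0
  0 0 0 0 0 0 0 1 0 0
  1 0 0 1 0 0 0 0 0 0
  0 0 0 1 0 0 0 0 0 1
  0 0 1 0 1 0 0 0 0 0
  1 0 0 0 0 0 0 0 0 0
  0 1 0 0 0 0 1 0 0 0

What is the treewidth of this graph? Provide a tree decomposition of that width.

Each bag holds 2 vertices, so the decomposition has width 1, which upper-bounds the treewidth. Any graph with an edge has treewidth ≥ 1, and G has the edge i–a. Therefore the treewidth is 1.

Treewidth 1.
One optimal decomposition is:
Bags: B1 = {a, i}  B2 = {a, f}  B3 = {d, f}  B4 = {d, g}  B5 = {g, j}  B6 = {b, j}  B7 = {b, c}  B8 = {c, h}  B9 = {e, h}
Tree: B1–B2, B2–B3, B3–B4, B4–B5, B5–B6, B6–B7, B7–B8, B8–B9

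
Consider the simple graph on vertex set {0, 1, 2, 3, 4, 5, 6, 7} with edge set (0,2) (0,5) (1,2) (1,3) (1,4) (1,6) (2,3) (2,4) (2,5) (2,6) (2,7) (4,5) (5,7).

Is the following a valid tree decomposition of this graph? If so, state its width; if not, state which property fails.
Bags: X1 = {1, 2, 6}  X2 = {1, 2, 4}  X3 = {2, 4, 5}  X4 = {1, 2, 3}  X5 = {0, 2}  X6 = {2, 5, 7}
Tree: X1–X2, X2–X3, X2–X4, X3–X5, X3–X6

A tree decomposition must satisfy three properties: every vertex lies in some bag; for every edge, both endpoints lie together in some bag; and for every vertex, the bags containing it form a connected subtree. Here edge (5,0) lies in no bag, so the decomposition is invalid.

No — edge (5,0) lies in no bag.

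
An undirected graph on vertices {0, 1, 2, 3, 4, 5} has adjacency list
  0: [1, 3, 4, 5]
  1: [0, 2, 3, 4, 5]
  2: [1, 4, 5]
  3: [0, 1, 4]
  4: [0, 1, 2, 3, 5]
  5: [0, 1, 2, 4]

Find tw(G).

A width-3 tree decomposition is:
Bags: B1 = {0, 1, 3, 4}  B2 = {0, 1, 4, 5}  B3 = {1, 2, 4, 5}
Tree: B1–B2, B2–B3
Every bag has size at most 4, so the width is 4 − 1 = 3 and tw(G) ≤ 3. For the lower bound, the 4 vertices {0, 1, 3, 4} are pairwise adjacent, and any tree decomposition puts a clique entirely inside one bag — forcing width ≥ 3. Therefore the treewidth is 3.

3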